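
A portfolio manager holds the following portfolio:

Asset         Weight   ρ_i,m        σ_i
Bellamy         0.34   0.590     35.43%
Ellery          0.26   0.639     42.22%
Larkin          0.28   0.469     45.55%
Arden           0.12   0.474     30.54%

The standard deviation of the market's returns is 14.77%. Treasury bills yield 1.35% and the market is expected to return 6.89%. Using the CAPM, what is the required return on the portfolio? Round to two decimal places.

9.54%

β_Bellamy = 0.590 × 35.43% / 14.77% = 1.4153
β_Ellery = 0.639 × 42.22% / 14.77% = 1.8266
β_Larkin = 0.469 × 45.55% / 14.77% = 1.4464
β_Arden = 0.474 × 30.54% / 14.77% = 0.9801
β_P = Σ w_i β_i = 0.34×1.4153 + 0.26×1.8266 + 0.28×1.4464 + 0.12×0.9801 = 1.4787
MRP = 6.89% − 1.35% = 5.54%
E(R_P) = R_f + β_P × MRP = 1.35% + 1.4787 × 5.54% = 9.54%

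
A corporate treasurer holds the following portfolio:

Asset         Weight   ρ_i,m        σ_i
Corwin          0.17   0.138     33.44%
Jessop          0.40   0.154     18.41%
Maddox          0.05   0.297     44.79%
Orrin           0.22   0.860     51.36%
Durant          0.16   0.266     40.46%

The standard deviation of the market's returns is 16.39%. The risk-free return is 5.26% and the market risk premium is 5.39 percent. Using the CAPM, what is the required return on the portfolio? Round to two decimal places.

β_Corwin = 0.138 × 33.44% / 16.39% = 0.2816
β_Jessop = 0.154 × 18.41% / 16.39% = 0.1730
β_Maddox = 0.297 × 44.79% / 16.39% = 0.8116
β_Orrin = 0.860 × 51.36% / 16.39% = 2.6949
β_Durant = 0.266 × 40.46% / 16.39% = 0.6566
β_P = Σ w_i β_i = 0.17×0.2816 + 0.40×0.1730 + 0.05×0.8116 + 0.22×2.6949 + 0.16×0.6566 = 0.8556
E(R_P) = R_f + β_P × MRP = 5.26% + 0.8556 × 5.39% = 9.87%

9.87%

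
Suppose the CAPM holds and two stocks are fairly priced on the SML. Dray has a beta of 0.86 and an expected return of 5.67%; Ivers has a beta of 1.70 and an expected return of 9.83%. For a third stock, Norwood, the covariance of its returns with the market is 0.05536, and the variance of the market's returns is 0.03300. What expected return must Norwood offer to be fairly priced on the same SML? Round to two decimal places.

MRP = (9.83% − 5.67%) / (1.70 − 0.86) = 4.9524%
R_f = 5.67% − 0.86 × 4.9524% = 1.4109%
β_Norwood = Cov / Var(R_m) = 0.05536 / 0.03300 = 1.6776
E(R_Norwood) = R_f + β × MRP = 1.4109% + 1.6776 × 4.9524% = 9.72%

9.72%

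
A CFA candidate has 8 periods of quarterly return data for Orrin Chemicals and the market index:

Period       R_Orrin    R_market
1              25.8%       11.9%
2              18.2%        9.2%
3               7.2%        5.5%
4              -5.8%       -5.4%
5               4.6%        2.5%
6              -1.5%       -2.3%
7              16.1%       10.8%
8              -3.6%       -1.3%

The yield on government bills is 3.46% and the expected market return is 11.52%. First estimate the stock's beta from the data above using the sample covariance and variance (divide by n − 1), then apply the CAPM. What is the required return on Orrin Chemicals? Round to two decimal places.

Mean R_i = (25.8 + 18.2 + 7.2 − 5.8 + 4.6 − 1.5 + 16.1 − 3.6) / 8 = 7.6250%
Mean R_m = (11.9 + 9.2 + 5.5 − 5.4 + 2.5 − 2.3 + 10.8 − 1.3) / 8 = 3.8625%
Σ(R_i − R̄_i)(R_m − R̄_m) = 503.2775  ⇒  Cov = 503.2775 / 7 = 71.8968
Σ(R_m − R̄_m)² = 296.1788  ⇒  Var(R_m) = 296.1788 / 7 = 42.3113
β = Cov / Var(R_m) = 71.8968 / 42.3113 = 1.6992
MRP = 11.52% − 3.46% = 8.06%
E(R) = R_f + β × MRP = 3.46% + 1.6992 × 8.06% = 17.16%

17.16%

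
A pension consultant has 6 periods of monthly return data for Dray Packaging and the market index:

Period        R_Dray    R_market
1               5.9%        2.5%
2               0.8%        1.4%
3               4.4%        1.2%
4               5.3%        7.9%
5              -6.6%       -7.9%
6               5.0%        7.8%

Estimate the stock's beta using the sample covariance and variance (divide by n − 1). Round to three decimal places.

Mean R_i = (5.9 + 0.8 + 4.4 + 5.3 − 6.6 + 5.0) / 6 = 2.4667%
Mean R_m = (2.5 + 1.4 + 1.2 + 7.9 − 7.9 + 7.8) / 6 = 2.1500%
Σ(R_i − R̄_i)(R_m − R̄_m) = 122.3400  ⇒  Cov = 122.3400 / 5 = 24.4680
Σ(R_m − R̄_m)² = 167.5750  ⇒  Var(R_m) = 167.5750 / 5 = 33.5150
β = Cov / Var(R_m) = 24.4680 / 33.5150 = 0.7301

0.730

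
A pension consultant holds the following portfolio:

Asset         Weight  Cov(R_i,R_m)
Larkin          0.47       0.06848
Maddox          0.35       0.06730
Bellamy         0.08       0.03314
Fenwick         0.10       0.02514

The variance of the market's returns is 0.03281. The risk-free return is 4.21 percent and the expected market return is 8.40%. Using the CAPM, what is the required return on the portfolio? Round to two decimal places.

11.99%

β_Larkin = 0.06848 / 0.03281 = 2.0872
β_Maddox = 0.06730 / 0.03281 = 2.0512
β_Bellamy = 0.03314 / 0.03281 = 1.0101
β_Fenwick = 0.02514 / 0.03281 = 0.7662
β_P = Σ w_i β_i = 0.47×2.0872 + 0.35×2.0512 + 0.08×1.0101 + 0.10×0.7662 = 1.8563
MRP = 8.40% − 4.21% = 4.19%
E(R_P) = R_f + β_P × MRP = 4.21% + 1.8563 × 4.19% = 11.99%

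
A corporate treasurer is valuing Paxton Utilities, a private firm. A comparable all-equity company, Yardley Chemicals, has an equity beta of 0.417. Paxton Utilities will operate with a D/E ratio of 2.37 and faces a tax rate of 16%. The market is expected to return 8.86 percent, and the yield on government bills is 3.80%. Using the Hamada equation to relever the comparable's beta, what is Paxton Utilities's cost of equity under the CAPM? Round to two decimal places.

10.11%

β_L = β_U × [1 + (1 − t)(D/E)] = 0.417 × [1 + (1 − 0.16) × 2.37]
    = 0.417 × [1 + 0.84 × 2.37] = 0.417 × 2.9908 = 1.2472
MRP = 8.86% − 3.80% = 5.06%
E(R) = R_f + β_L × MRP = 3.80% + 1.2472 × 5.06% = 10.11%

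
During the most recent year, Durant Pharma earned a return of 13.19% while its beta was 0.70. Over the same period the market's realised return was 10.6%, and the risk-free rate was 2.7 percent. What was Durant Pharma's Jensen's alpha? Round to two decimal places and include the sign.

+4.96%

Market excess return = 10.6% − 2.7% = 7.90%
CAPM benchmark = R_f + β(R_m − R_f) = 2.7% + 0.70 × 7.9% = 8.2300%
α = actual − benchmark = 13.19% − 8.2300% = +4.96%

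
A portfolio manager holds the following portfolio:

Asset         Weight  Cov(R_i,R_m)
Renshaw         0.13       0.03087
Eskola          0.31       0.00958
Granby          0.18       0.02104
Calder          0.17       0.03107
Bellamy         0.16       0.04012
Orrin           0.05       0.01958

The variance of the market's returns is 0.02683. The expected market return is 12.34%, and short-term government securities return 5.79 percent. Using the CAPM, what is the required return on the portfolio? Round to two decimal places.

11.51%

β_Renshaw = 0.03087 / 0.02683 = 1.1506
β_Eskola = 0.00958 / 0.02683 = 0.3571
β_Granby = 0.02104 / 0.02683 = 0.7842
β_Calder = 0.03107 / 0.02683 = 1.1580
β_Bellamy = 0.04012 / 0.02683 = 1.4953
β_Orrin = 0.01958 / 0.02683 = 0.7298
β_P = Σ w_i β_i = 0.13×1.1506 + 0.31×0.3571 + 0.18×0.7842 + 0.17×1.1580 + 0.16×1.4953 + 0.05×0.7298 = 0.8740
MRP = 12.34% − 5.79% = 6.55%
E(R_P) = R_f + β_P × MRP = 5.79% + 0.8740 × 6.55% = 11.51%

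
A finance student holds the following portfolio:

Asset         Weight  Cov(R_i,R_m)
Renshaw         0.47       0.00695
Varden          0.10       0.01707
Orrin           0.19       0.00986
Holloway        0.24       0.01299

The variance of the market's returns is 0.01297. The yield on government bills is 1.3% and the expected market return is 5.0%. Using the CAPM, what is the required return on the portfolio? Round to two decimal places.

β_Renshaw = 0.00695 / 0.01297 = 0.5359
β_Varden = 0.01707 / 0.01297 = 1.3161
β_Orrin = 0.00986 / 0.01297 = 0.7602
β_Holloway = 0.01299 / 0.01297 = 1.0015
β_P = Σ w_i β_i = 0.47×0.5359 + 0.10×1.3161 + 0.19×0.7602 + 0.24×1.0015 = 0.7683
MRP = 5.0% − 1.3% = 3.70%
E(R_P) = R_f + β_P × MRP = 1.3% + 0.7683 × 3.7% = 4.14%

4.14%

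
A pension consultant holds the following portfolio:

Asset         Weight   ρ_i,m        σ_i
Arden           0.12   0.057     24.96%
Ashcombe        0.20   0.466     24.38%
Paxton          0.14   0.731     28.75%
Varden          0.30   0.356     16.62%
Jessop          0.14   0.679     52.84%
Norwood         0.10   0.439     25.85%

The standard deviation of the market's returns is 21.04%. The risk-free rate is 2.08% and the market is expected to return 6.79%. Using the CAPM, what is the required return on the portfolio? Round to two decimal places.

β_Arden = 0.057 × 24.96% / 21.04% = 0.0676
β_Ashcombe = 0.466 × 24.38% / 21.04% = 0.5400
β_Paxton = 0.731 × 28.75% / 21.04% = 0.9989
β_Varden = 0.356 × 16.62% / 21.04% = 0.2812
β_Jessop = 0.679 × 52.84% / 21.04% = 1.7052
β_Norwood = 0.439 × 25.85% / 21.04% = 0.5394
β_P = Σ w_i β_i = 0.12×0.0676 + 0.20×0.5400 + 0.14×0.9989 + 0.30×0.2812 + 0.14×1.7052 + 0.10×0.5394 = 0.6330
MRP = 6.79% − 2.08% = 4.71%
E(R_P) = R_f + β_P × MRP = 2.08% + 0.6330 × 4.71% = 5.06%

5.06%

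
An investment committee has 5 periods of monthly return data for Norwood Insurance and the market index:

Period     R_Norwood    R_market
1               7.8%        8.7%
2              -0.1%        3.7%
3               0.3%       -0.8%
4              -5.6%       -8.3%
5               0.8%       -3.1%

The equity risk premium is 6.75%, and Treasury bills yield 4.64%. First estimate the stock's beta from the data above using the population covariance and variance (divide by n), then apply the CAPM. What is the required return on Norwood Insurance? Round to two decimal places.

Mean R_i = (7.8 − 0.1 + 0.3 − 5.6 + 0.8) / 5 = 0.6400%
Mean R_m = (8.7 + 3.7 − 0.8 − 8.3 − 3.1) / 5 = 0.0400%
Σ(R_i − R̄_i)(R_m − R̄_m) = 111.1220  ⇒  Cov = 111.1220 / 5 = 22.2244
Σ(R_m − R̄_m)² = 168.5120  ⇒  Var(R_m) = 168.5120 / 5 = 33.7024
β = Cov / Var(R_m) = 22.2244 / 33.7024 = 0.6594
E(R) = R_f + β × MRP = 4.64% + 0.6594 × 6.75% = 9.09%

9.09%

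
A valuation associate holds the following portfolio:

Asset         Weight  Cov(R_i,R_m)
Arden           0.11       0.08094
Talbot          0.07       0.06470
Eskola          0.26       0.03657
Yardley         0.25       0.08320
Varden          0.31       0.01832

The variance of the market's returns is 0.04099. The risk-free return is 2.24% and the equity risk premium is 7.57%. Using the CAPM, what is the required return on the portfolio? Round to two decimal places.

11.37%

β_Arden = 0.08094 / 0.04099 = 1.9746
β_Talbot = 0.06470 / 0.04099 = 1.5784
β_Eskola = 0.03657 / 0.04099 = 0.8922
β_Yardley = 0.08320 / 0.04099 = 2.0298
β_Varden = 0.01832 / 0.04099 = 0.4469
β_P = Σ w_i β_i = 0.11×1.9746 + 0.07×1.5784 + 0.26×0.8922 + 0.25×2.0298 + 0.31×0.4469 = 1.2057
E(R_P) = R_f + β_P × MRP = 2.24% + 1.2057 × 7.57% = 11.37%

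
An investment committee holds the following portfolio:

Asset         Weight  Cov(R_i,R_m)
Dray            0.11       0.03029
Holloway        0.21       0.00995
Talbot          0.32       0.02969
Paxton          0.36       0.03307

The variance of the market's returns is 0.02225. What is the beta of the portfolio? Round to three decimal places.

β_Dray = 0.03029 / 0.02225 = 1.3613
β_Holloway = 0.00995 / 0.02225 = 0.4472
β_Talbot = 0.02969 / 0.02225 = 1.3344
β_Paxton = 0.03307 / 0.02225 = 1.4863
β_P = Σ w_i β_i = 0.11×1.3613 + 0.21×0.4472 + 0.32×1.3344 + 0.36×1.4863 = 1.2057

1.206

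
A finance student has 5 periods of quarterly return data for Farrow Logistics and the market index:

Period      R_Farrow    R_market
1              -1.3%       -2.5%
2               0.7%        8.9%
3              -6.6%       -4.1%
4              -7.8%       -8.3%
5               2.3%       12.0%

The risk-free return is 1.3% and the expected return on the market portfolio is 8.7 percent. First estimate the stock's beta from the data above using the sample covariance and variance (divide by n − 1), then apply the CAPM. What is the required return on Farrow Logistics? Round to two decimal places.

Mean R_i = (-1.3 + 0.7 − 6.6 − 7.8 + 2.3) / 5 = -2.5400%
Mean R_m = (-2.5 + 8.9 − 4.1 − 8.3 + 12.0) / 5 = 1.2000%
Σ(R_i − R̄_i)(R_m − R̄_m) = 144.1200  ⇒  Cov = 144.1200 / 4 = 36.0300
Σ(R_m − R̄_m)² = 307.9600  ⇒  Var(R_m) = 307.9600 / 4 = 76.9900
β = Cov / Var(R_m) = 36.0300 / 76.9900 = 0.4680
MRP = 8.7% − 1.3% = 7.40%
E(R) = R_f + β × MRP = 1.3% + 0.4680 × 7.4% = 4.76%

4.76%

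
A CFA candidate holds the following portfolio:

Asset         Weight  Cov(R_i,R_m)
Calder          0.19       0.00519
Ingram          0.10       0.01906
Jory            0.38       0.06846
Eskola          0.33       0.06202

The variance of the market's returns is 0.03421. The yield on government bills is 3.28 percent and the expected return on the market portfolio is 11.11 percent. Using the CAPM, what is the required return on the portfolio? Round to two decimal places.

β_Calder = 0.00519 / 0.03421 = 0.1517
β_Ingram = 0.01906 / 0.03421 = 0.5571
β_Jory = 0.06846 / 0.03421 = 2.0012
β_Eskola = 0.06202 / 0.03421 = 1.8129
β_P = Σ w_i β_i = 0.19×0.1517 + 0.10×0.5571 + 0.38×2.0012 + 0.33×1.8129 = 1.4432
MRP = 11.11% − 3.28% = 7.83%
E(R_P) = R_f + β_P × MRP = 3.28% + 1.4432 × 7.83% = 14.58%

14.58%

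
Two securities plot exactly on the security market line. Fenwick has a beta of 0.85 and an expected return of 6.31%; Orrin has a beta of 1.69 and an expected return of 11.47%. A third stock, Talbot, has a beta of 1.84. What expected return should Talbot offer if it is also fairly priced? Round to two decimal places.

12.39%

MRP (SML slope) = (11.47% − 6.31%) / (1.69 − 0.85) = 5.16% / 0.84 = 6.1429%
R_f (intercept) = 6.31% − 0.85 × 6.1429% = 1.0885%
E(R_Talbot) = R_f + β × MRP = 1.0885% + 1.84 × 6.1429% = 12.39%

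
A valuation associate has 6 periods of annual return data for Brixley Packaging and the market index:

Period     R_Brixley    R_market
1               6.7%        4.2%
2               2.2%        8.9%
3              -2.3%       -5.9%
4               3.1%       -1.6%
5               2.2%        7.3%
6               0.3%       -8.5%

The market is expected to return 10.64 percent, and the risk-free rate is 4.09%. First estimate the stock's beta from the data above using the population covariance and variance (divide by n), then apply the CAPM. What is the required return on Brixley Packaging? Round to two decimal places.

Mean R_i = (6.7 + 2.2 − 2.3 + 3.1 + 2.2 + 0.3) / 6 = 2.0333%
Mean R_m = (4.2 + 8.9 − 5.9 − 1.6 + 7.3 − 8.5) / 6 = 0.7333%
Σ(R_i − R̄_i)(R_m − R̄_m) = 60.8933  ⇒  Cov = 60.8933 / 6 = 10.1489
Σ(R_m − R̄_m)² = 256.5333  ⇒  Var(R_m) = 256.5333 / 6 = 42.7556
β = Cov / Var(R_m) = 10.1489 / 42.7556 = 0.2374
MRP = 10.64% − 4.09% = 6.55%
E(R) = R_f + β × MRP = 4.09% + 0.2374 × 6.55% = 5.64%

5.64%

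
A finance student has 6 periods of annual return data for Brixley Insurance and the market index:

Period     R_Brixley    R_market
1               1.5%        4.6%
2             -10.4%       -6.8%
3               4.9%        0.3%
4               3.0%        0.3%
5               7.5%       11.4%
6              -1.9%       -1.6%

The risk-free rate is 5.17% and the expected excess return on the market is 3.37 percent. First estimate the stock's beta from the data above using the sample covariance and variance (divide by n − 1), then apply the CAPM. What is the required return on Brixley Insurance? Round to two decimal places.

8.06%

Mean R_i = (1.5 − 10.4 + 4.9 + 3.0 + 7.5 − 1.9) / 6 = 0.7667%
Mean R_m = (4.6 − 6.8 + 0.3 + 0.3 + 11.4 − 1.6) / 6 = 1.3667%
Σ(R_i − R̄_i)(R_m − R̄_m) = 162.2433  ⇒  Cov = 162.2433 / 5 = 32.4487
Σ(R_m − R̄_m)² = 188.8933  ⇒  Var(R_m) = 188.8933 / 5 = 37.7787
β = Cov / Var(R_m) = 32.4487 / 37.7787 = 0.8589
E(R) = R_f + β × MRP = 5.17% + 0.8589 × 3.37% = 8.06%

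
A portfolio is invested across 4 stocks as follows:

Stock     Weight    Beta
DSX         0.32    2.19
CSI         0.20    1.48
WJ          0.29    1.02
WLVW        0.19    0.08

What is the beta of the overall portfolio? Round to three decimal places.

β_P = Σ w_i β_i = 0.32×2.19 + 0.20×1.48 + 0.29×1.02 + 0.19×0.08 = 1.3078

1.308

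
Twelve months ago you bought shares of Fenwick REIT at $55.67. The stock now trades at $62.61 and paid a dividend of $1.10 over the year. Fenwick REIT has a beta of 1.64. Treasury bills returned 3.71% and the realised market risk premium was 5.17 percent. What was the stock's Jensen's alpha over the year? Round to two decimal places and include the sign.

+2.25%

Realised HPR = (P1 + D1 − P0) / P0 = (62.61 + 1.10 − 55.67) / 55.67 = 8.04 / 55.67 = 14.4422%
CAPM required = R_f + β·MRP = 3.71% + 1.64 × 5.17% = 12.1888%
α = realised − required = 14.4422% − 12.1888% = +2.25%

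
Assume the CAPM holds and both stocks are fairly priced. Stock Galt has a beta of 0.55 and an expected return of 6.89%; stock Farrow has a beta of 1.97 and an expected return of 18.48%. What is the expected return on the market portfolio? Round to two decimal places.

Both satisfy E(R) = R_f + β·MRP, so the slope of the SML is
MRP = (18.48% − 6.89%) / (1.97 − 0.55) = 11.59% / 1.42 = 8.1620%
R_f = E(R_Galt) − β_Galt·MRP = 6.89% − 0.55 × 8.1620% = 2.4009%
E(R_m) = R_f + MRP = 2.4009% + 8.1620% = 10.56%

10.56%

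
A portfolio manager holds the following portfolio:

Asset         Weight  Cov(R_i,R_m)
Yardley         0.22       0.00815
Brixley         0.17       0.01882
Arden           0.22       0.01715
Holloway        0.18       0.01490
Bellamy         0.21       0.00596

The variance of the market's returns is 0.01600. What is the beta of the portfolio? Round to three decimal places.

β_Yardley = 0.00815 / 0.01600 = 0.5094
β_Brixley = 0.01882 / 0.01600 = 1.1763
β_Arden = 0.01715 / 0.01600 = 1.0719
β_Holloway = 0.01490 / 0.01600 = 0.9313
β_Bellamy = 0.00596 / 0.01600 = 0.3725
β_P = Σ w_i β_i = 0.22×0.5094 + 0.17×1.1763 + 0.22×1.0719 + 0.18×0.9313 + 0.21×0.3725 = 0.7937

0.794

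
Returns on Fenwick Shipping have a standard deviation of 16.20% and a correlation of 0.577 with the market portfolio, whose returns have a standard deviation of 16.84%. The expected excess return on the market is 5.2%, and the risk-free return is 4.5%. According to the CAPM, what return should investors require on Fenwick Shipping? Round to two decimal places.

7.39%

β = ρ × σ_i / σ_m = 0.577 × 16.20% / 16.84% = 0.5551
E(R) = 4.5% + 0.5551 × 5.2% = 7.39%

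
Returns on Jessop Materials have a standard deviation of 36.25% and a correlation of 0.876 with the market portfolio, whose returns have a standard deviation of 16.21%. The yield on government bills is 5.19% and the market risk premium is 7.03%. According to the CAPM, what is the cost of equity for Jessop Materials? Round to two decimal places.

18.96%

β = ρ × σ_i / σ_m = 0.876 × 36.25% / 16.21% = 1.9590
E(R) = 5.19% + 1.9590 × 7.03% = 18.96%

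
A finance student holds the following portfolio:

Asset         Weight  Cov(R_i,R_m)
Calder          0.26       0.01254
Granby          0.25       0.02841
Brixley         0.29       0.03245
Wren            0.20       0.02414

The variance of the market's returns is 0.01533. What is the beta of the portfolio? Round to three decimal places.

1.605

β_Calder = 0.01254 / 0.01533 = 0.8180
β_Granby = 0.02841 / 0.01533 = 1.8532
β_Brixley = 0.03245 / 0.01533 = 2.1168
β_Wren = 0.02414 / 0.01533 = 1.5747
β_P = Σ w_i β_i = 0.26×0.8180 + 0.25×1.8532 + 0.29×2.1168 + 0.20×1.5747 = 1.6048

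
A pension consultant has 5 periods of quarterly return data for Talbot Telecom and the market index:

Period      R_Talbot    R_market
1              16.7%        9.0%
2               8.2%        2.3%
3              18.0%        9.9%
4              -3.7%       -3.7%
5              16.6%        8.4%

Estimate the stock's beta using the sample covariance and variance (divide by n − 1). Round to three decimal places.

Mean R_i = (16.7 + 8.2 + 18.0 − 3.7 + 16.6) / 5 = 11.1600%
Mean R_m = (9.0 + 2.3 + 9.9 − 3.7 + 8.4) / 5 = 5.1800%
Σ(R_i − R̄_i)(R_m − R̄_m) = 211.4460  ⇒  Cov = 211.4460 / 4 = 52.8615
Σ(R_m − R̄_m)² = 134.3880  ⇒  Var(R_m) = 134.3880 / 4 = 33.5970
β = Cov / Var(R_m) = 52.8615 / 33.5970 = 1.5734

1.573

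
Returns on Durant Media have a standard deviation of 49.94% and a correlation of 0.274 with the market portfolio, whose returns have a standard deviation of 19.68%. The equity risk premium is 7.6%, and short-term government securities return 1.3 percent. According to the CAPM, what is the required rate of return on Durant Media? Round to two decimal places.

β = ρ × σ_i / σ_m = 0.274 × 49.94% / 19.68% = 0.6953
E(R) = 1.3% + 0.6953 × 7.6% = 6.58%

6.58%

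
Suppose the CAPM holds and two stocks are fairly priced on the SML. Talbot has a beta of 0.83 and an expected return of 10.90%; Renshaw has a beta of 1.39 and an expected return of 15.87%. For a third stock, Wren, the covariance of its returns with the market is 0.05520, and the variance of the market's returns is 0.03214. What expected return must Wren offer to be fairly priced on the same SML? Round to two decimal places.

MRP = (15.87% − 10.90%) / (1.39 − 0.83) = 8.8750%
R_f = 10.90% − 0.83 × 8.8750% = 3.5338%
β_Wren = Cov / Var(R_m) = 0.05520 / 0.03214 = 1.7175
E(R_Wren) = R_f + β × MRP = 3.5338% + 1.7175 × 8.8750% = 18.78%

18.78%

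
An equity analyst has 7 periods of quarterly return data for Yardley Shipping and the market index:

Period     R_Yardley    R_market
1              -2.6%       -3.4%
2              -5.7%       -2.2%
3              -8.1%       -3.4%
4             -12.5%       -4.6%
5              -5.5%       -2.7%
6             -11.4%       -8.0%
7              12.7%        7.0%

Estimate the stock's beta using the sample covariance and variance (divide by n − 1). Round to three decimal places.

Mean R_i = (-2.6 − 5.7 − 8.1 − 12.5 − 5.5 − 11.4 + 12.7) / 7 = -4.7286%
Mean R_m = (-3.4 − 2.2 − 3.4 − 4.6 − 2.7 − 8.0 + 7.0) / 7 = -2.4714%
Σ(R_i − R̄_i)(R_m − R̄_m) = 219.5657  ⇒  Cov = 219.5657 / 6 = 36.5943
Σ(R_m − R̄_m)² = 126.6543  ⇒  Var(R_m) = 126.6543 / 6 = 21.1091
β = Cov / Var(R_m) = 36.5943 / 21.1091 = 1.7336

1.734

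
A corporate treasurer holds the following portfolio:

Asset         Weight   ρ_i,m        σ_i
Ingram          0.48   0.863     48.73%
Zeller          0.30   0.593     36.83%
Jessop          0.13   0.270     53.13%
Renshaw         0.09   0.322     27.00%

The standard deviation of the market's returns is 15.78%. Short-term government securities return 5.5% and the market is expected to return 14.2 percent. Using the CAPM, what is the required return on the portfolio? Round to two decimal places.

β_Ingram = 0.863 × 48.73% / 15.78% = 2.6650
β_Zeller = 0.593 × 36.83% / 15.78% = 1.3840
β_Jessop = 0.270 × 53.13% / 15.78% = 0.9091
β_Renshaw = 0.322 × 27.00% / 15.78% = 0.5510
β_P = Σ w_i β_i = 0.48×2.6650 + 0.30×1.3840 + 0.13×0.9091 + 0.09×0.5510 = 1.8622
MRP = 14.2% − 5.5% = 8.70%
E(R_P) = R_f + β_P × MRP = 5.5% + 1.8622 × 8.7% = 21.70%

21.70%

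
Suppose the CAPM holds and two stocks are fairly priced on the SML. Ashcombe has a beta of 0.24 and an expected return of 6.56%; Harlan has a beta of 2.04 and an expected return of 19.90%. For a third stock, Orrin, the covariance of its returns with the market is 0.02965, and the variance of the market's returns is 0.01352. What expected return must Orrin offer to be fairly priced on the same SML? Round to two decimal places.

21.03%

MRP = (19.90% − 6.56%) / (2.04 − 0.24) = 7.4111%
R_f = 6.56% − 0.24 × 7.4111% = 4.7813%
β_Orrin = Cov / Var(R_m) = 0.02965 / 0.01352 = 2.1930
E(R_Orrin) = R_f + β × MRP = 4.7813% + 2.1930 × 7.4111% = 21.03%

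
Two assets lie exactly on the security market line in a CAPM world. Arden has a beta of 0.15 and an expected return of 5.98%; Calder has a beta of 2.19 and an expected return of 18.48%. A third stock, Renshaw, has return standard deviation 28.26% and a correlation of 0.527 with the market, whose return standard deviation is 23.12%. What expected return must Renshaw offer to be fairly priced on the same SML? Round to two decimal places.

MRP = (18.48% − 5.98%) / (2.19 − 0.15) = 6.1275%
R_f = 5.98% − 0.15 × 6.1275% = 5.0609%
β_Renshaw = ρ·σ_i/σ_m = 0.527 × 28.26 / 23.12 = 0.6442
E(R_Renshaw) = R_f + β × MRP = 5.0609% + 0.6442 × 6.1275% = 9.01%

9.01%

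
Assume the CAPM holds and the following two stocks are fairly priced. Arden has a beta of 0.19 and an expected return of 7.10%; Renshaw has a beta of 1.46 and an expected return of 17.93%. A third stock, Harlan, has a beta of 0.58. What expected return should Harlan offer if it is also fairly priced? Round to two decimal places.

MRP (SML slope) = (17.93% − 7.10%) / (1.46 − 0.19) = 10.83% / 1.27 = 8.5276%
R_f (intercept) = 7.10% − 0.19 × 8.5276% = 5.4798%
E(R_Harlan) = R_f + β × MRP = 5.4798% + 0.58 × 8.5276% = 10.43%

10.43%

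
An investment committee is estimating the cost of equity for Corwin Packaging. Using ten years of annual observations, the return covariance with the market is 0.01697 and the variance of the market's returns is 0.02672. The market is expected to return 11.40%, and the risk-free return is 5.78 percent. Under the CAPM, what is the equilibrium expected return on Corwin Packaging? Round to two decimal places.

9.35%

β = Cov(R_i, R_m) / Var(R_m) = 0.01697 / 0.02672 = 0.6351
MRP = 11.40% − 5.78% = 5.62%
E(R) = R_f + β × MRP = 5.78% + 0.6351 × 5.62% = 9.35%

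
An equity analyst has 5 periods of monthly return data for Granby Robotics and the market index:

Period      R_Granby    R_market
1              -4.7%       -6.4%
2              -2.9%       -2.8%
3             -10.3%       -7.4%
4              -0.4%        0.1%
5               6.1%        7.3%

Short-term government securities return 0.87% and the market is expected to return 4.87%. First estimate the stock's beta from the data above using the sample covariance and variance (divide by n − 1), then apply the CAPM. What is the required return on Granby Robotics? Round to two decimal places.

4.77%

Mean R_i = (-4.7 − 2.9 − 10.3 − 0.4 + 6.1) / 5 = -2.4400%
Mean R_m = (-6.4 − 2.8 − 7.4 + 0.1 + 7.3) / 5 = -1.8400%
Σ(R_i − R̄_i)(R_m − R̄_m) = 136.4620  ⇒  Cov = 136.4620 / 4 = 34.1155
Σ(R_m − R̄_m)² = 139.9320  ⇒  Var(R_m) = 139.9320 / 4 = 34.9830
β = Cov / Var(R_m) = 34.1155 / 34.9830 = 0.9752
MRP = 4.87% − 0.87% = 4.00%
E(R) = R_f + β × MRP = 0.87% + 0.9752 × 4.00% = 4.77%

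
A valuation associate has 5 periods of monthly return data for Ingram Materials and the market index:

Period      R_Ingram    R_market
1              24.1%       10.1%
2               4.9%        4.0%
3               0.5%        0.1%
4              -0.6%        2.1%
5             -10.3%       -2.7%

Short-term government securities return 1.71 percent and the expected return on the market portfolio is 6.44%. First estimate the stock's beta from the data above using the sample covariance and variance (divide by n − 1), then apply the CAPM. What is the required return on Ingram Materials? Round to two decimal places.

13.90%

Mean R_i = (24.1 + 4.9 + 0.5 − 0.6 − 10.3) / 5 = 3.7200%
Mean R_m = (10.1 + 4.0 + 0.1 + 2.1 − 2.7) / 5 = 2.7200%
Σ(R_i − R̄_i)(R_m − R̄_m) = 239.0180  ⇒  Cov = 239.0180 / 4 = 59.7545
Σ(R_m − R̄_m)² = 92.7280  ⇒  Var(R_m) = 92.7280 / 4 = 23.1820
β = Cov / Var(R_m) = 59.7545 / 23.1820 = 2.5776
MRP = 6.44% − 1.71% = 4.73%
E(R) = R_f + β × MRP = 1.71% + 2.5776 × 4.73% = 13.90%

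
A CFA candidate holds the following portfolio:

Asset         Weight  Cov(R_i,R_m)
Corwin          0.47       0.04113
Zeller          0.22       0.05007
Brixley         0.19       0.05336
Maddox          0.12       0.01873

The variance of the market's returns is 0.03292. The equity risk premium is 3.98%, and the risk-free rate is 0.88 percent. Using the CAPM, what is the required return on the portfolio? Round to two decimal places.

6.05%

β_Corwin = 0.04113 / 0.03292 = 1.2494
β_Zeller = 0.05007 / 0.03292 = 1.5210
β_Brixley = 0.05336 / 0.03292 = 1.6209
β_Maddox = 0.01873 / 0.03292 = 0.5690
β_P = Σ w_i β_i = 0.47×1.2494 + 0.22×1.5210 + 0.19×1.6209 + 0.12×0.5690 = 1.2981
E(R_P) = R_f + β_P × MRP = 0.88% + 1.2981 × 3.98% = 6.05%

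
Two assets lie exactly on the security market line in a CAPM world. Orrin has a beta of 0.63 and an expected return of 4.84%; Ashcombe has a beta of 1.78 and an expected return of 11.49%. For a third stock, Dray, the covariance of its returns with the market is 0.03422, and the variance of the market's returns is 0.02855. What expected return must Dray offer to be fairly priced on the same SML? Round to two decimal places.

MRP = (11.49% − 4.84%) / (1.78 − 0.63) = 5.7826%
R_f = 4.84% − 0.63 × 5.7826% = 1.1970%
β_Dray = Cov / Var(R_m) = 0.03422 / 0.02855 = 1.1986
E(R_Dray) = R_f + β × MRP = 1.1970% + 1.1986 × 5.7826% = 8.13%

8.13%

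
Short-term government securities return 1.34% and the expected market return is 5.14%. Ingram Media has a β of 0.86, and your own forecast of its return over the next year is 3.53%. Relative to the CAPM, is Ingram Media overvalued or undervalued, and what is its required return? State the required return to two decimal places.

MRP = 5.14% − 1.34% = 3.80%
Required return = R_f + β·MRP = 1.34% + 0.86 × 3.80% = 4.61%
Forecast 3.53% < required 4.61% → the stock plots below the SML → overvalued.

Overvalued; required return 4.61%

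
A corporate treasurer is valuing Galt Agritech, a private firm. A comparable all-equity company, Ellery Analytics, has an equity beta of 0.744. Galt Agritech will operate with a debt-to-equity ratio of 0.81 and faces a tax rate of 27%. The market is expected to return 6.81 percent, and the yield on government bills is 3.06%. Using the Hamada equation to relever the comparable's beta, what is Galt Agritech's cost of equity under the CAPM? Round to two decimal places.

β_L = β_U × [1 + (1 − t)(D/E)] = 0.744 × [1 + (1 − 0.27) × 0.81]
    = 0.744 × [1 + 0.73 × 0.81] = 0.744 × 1.5913 = 1.1839
MRP = 6.81% − 3.06% = 3.75%
E(R) = R_f + β_L × MRP = 3.06% + 1.1839 × 3.75% = 7.50%

7.50%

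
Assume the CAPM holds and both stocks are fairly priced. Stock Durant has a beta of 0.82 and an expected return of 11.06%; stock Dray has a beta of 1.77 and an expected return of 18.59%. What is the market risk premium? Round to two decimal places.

Both satisfy E(R) = R_f + β·MRP, so the slope of the SML is
MRP = (18.59% − 11.06%) / (1.77 − 0.82) = 7.53% / 0.95 = 7.9263%

7.93%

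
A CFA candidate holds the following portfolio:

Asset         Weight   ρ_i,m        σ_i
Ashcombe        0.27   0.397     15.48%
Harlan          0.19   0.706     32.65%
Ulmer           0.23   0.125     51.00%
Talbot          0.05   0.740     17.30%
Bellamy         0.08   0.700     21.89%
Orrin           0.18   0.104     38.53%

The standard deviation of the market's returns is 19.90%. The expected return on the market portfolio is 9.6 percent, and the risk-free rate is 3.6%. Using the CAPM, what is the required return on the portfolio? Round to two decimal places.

β_Ashcombe = 0.397 × 15.48% / 19.90% = 0.3088
β_Harlan = 0.706 × 32.65% / 19.90% = 1.1583
β_Ulmer = 0.125 × 51.00% / 19.90% = 0.3204
β_Talbot = 0.740 × 17.30% / 19.90% = 0.6433
β_Bellamy = 0.700 × 21.89% / 19.90% = 0.7700
β_Orrin = 0.104 × 38.53% / 19.90% = 0.2014
β_P = Σ w_i β_i = 0.27×0.3088 + 0.19×1.1583 + 0.23×0.3204 + 0.05×0.6433 + 0.08×0.7700 + 0.18×0.2014 = 0.5072
MRP = 9.6% − 3.6% = 6.00%
E(R_P) = R_f + β_P × MRP = 3.6% + 0.5072 × 6.0% = 6.64%

6.64%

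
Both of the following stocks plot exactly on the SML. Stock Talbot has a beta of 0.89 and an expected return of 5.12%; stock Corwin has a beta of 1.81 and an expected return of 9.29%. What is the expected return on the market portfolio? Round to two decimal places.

Both satisfy E(R) = R_f + β·MRP, so the slope of the SML is
MRP = (9.29% − 5.12%) / (1.81 − 0.89) = 4.17% / 0.92 = 4.5326%
R_f = E(R_Talbot) − β_Talbot·MRP = 5.12% − 0.89 × 4.5326% = 1.0860%
E(R_m) = R_f + MRP = 1.0860% + 4.5326% = 5.62%

5.62%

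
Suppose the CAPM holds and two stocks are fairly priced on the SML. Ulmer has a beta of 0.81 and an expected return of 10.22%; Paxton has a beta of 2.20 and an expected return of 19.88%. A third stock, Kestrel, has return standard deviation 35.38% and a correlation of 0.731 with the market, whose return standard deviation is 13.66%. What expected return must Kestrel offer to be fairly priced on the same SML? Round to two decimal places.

17.75%

MRP = (19.88% − 10.22%) / (2.20 − 0.81) = 6.9496%
R_f = 10.22% − 0.81 × 6.9496% = 4.5908%
β_Kestrel = ρ·σ_i/σ_m = 0.731 × 35.38 / 13.66 = 1.8933
E(R_Kestrel) = R_f + β × MRP = 4.5908% + 1.8933 × 6.9496% = 17.75%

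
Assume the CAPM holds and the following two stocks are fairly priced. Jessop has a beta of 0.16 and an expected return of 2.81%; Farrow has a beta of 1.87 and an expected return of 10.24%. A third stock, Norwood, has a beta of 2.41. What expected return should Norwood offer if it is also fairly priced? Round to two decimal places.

MRP (SML slope) = (10.24% − 2.81%) / (1.87 − 0.16) = 7.43% / 1.71 = 4.3450%
R_f (intercept) = 2.81% − 0.16 × 4.3450% = 2.1148%
E(R_Norwood) = R_f + β × MRP = 2.1148% + 2.41 × 4.3450% = 12.59%

12.59%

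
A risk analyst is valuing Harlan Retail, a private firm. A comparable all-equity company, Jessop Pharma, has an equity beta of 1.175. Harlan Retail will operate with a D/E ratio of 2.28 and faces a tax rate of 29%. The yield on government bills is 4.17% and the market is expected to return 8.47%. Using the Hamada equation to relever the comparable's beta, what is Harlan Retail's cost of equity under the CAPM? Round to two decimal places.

β_L = β_U × [1 + (1 − t)(D/E)] = 1.175 × [1 + (1 − 0.29) × 2.28]
    = 1.175 × [1 + 0.71 × 2.28] = 1.175 × 2.6188 = 3.0771
MRP = 8.47% − 4.17% = 4.30%
E(R) = R_f + β_L × MRP = 4.17% + 3.0771 × 4.30% = 17.40%

17.40%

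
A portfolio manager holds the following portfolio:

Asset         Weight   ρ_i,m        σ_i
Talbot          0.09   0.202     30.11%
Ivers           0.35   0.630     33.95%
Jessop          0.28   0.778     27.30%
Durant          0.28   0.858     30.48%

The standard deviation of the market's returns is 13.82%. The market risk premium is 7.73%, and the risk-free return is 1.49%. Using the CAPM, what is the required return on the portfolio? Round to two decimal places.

β_Talbot = 0.202 × 30.11% / 13.82% = 0.4401
β_Ivers = 0.630 × 33.95% / 13.82% = 1.5476
β_Jessop = 0.778 × 27.30% / 13.82% = 1.5369
β_Durant = 0.858 × 30.48% / 13.82% = 1.8923
β_P = Σ w_i β_i = 0.09×0.4401 + 0.35×1.5476 + 0.28×1.5369 + 0.28×1.8923 = 1.5414
E(R_P) = R_f + β_P × MRP = 1.49% + 1.5414 × 7.73% = 13.41%

13.41%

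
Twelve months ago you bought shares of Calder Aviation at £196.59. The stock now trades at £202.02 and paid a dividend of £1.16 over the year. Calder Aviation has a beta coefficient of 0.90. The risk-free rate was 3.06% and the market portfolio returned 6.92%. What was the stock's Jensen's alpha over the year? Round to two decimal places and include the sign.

Realised HPR = (P1 + D1 − P0) / P0 = (202.02 + 1.16 − 196.59) / 196.59 = 6.59 / 196.59 = 3.3522%
MRP = 6.92% − 3.06% = 3.86%
CAPM required = R_f + β·MRP = 3.06% + 0.90 × 3.86% = 6.5340%
α = realised − required = 3.3522% − 6.5340% = -3.18%

-3.18%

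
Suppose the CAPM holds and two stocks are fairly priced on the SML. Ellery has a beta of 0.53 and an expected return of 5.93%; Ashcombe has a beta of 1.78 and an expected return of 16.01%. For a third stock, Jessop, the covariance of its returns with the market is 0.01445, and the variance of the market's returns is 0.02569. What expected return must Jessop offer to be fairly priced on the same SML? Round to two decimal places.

MRP = (16.01% − 5.93%) / (1.78 − 0.53) = 8.0640%
R_f = 5.93% − 0.53 × 8.0640% = 1.6561%
β_Jessop = Cov / Var(R_m) = 0.01445 / 0.02569 = 0.5625
E(R_Jessop) = R_f + β × MRP = 1.6561% + 0.5625 × 8.0640% = 6.19%

6.19%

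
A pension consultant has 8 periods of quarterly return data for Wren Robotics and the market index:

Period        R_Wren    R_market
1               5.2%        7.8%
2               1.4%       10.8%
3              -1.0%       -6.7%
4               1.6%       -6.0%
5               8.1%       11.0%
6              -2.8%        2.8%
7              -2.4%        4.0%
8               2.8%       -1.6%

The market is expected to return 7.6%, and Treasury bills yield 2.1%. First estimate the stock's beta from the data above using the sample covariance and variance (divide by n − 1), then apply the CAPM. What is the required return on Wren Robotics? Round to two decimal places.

Mean R_i = (5.2 + 1.4 − 1.0 + 1.6 + 8.1 − 2.8 − 2.4 + 2.8) / 8 = 1.6125%
Mean R_m = (7.8 + 10.8 − 6.7 − 6.0 + 11.0 + 2.8 + 4.0 − 1.6) / 8 = 2.7625%
Σ(R_i − R̄_i)(R_m − R̄_m) = 84.3238  ⇒  Cov = 84.3238 / 7 = 12.0463
Σ(R_m − R̄_m)² = 344.7188  ⇒  Var(R_m) = 344.7188 / 7 = 49.2455
β = Cov / Var(R_m) = 12.0463 / 49.2455 = 0.2446
MRP = 7.6% − 2.1% = 5.50%
E(R) = R_f + β × MRP = 2.1% + 0.2446 × 5.5% = 3.45%

3.45%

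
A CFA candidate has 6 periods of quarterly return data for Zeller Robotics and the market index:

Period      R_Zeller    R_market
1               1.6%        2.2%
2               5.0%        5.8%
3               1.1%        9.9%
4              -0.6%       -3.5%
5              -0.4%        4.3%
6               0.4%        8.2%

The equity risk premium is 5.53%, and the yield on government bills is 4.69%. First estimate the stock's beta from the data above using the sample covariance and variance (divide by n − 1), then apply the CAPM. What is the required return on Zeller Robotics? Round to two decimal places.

Mean R_i = (1.6 + 5.0 + 1.1 − 0.6 − 0.4 + 0.4) / 6 = 1.1833%
Mean R_m = (2.2 + 5.8 + 9.9 − 3.5 + 4.3 + 8.2) / 6 = 4.4833%
Σ(R_i − R̄_i)(R_m − R̄_m) = 15.2383  ⇒  Cov = 15.2383 / 5 = 3.0477
Σ(R_m − R̄_m)² = 113.8683  ⇒  Var(R_m) = 113.8683 / 5 = 22.7737
β = Cov / Var(R_m) = 3.0477 / 22.7737 = 0.1338
E(R) = R_f + β × MRP = 4.69% + 0.1338 × 5.53% = 5.43%

5.43%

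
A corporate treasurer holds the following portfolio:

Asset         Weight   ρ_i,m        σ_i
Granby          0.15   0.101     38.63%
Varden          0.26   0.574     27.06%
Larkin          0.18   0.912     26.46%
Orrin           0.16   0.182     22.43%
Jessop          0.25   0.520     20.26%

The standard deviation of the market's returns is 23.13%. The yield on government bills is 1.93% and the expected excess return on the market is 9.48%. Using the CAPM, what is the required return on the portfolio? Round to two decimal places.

β_Granby = 0.101 × 38.63% / 23.13% = 0.1687
β_Varden = 0.574 × 27.06% / 23.13% = 0.6715
β_Larkin = 0.912 × 26.46% / 23.13% = 1.0433
β_Orrin = 0.182 × 22.43% / 23.13% = 0.1765
β_Jessop = 0.520 × 20.26% / 23.13% = 0.4555
β_P = Σ w_i β_i = 0.15×0.1687 + 0.26×0.6715 + 0.18×1.0433 + 0.16×0.1765 + 0.25×0.4555 = 0.5298
E(R_P) = R_f + β_P × MRP = 1.93% + 0.5298 × 9.48% = 6.95%

6.95%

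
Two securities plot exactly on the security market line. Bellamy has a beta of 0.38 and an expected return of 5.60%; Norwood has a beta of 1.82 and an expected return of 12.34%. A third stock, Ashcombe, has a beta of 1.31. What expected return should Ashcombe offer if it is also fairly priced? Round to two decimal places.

MRP (SML slope) = (12.34% − 5.60%) / (1.82 − 0.38) = 6.74% / 1.44 = 4.6806%
R_f (intercept) = 5.60% − 0.38 × 4.6806% = 3.8214%
E(R_Ashcombe) = R_f + β × MRP = 3.8214% + 1.31 × 4.6806% = 9.95%

9.95%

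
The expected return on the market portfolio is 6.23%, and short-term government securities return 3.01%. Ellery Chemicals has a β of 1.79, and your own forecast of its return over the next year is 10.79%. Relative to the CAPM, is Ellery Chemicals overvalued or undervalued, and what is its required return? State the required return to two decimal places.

Undervalued; required return 8.77%

MRP = 6.23% − 3.01% = 3.22%
Required return = R_f + β·MRP = 3.01% + 1.79 × 3.22% = 8.77%
Forecast 10.79% > required 8.77% → the stock plots above the SML → undervalued.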